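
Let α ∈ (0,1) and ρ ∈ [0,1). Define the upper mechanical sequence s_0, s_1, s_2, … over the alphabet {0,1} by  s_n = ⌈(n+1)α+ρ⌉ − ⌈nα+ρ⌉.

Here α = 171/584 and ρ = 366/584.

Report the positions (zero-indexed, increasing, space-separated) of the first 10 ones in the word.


n=0: ⌈537/584⌉−⌈366/584⌉ = 1−1 = 0
n=1: ⌈708/584⌉−⌈537/584⌉ = 2−1 = 1  ← one
n=2: ⌈879/584⌉−⌈708/584⌉ = 2−2 = 0
n=3: ⌈1050/584⌉−⌈879/584⌉ = 2−2 = 0
n=4: ⌈1221/584⌉−⌈1050/584⌉ = 3−2 = 1  ← one
n=5: ⌈1392/584⌉−⌈1221/584⌉ = 3−3 = 0
n=6: ⌈1563/584⌉−⌈1392/584⌉ = 3−3 = 0
n=7: ⌈1734/584⌉−⌈1563/584⌉ = 3−3 = 0
n=8: ⌈1905/584⌉−⌈1734/584⌉ = 4−3 = 1  ← one
n=9: ⌈2076/584⌉−⌈1905/584⌉ = 4−4 = 0
n=10: ⌈2247/584⌉−⌈2076/584⌉ = 4−4 = 0
n=11: ⌈2418/584⌉−⌈2247/584⌉ = 5−4 = 1  ← one
n=12: ⌈2589/584⌉−⌈2418/584⌉ = 5−5 = 0
n=13: ⌈2760/584⌉−⌈2589/584⌉ = 5−5 = 0
n=14: ⌈2931/584⌉−⌈2760/584⌉ = 6−5 = 1  ← one
n=15: ⌈3102/584⌉−⌈2931/584⌉ = 6−6 = 0
n=16: ⌈3273/584⌉−⌈3102/584⌉ = 6−6 = 0
n=17: ⌈3444/584⌉−⌈3273/584⌉ = 6−6 = 0
n=18: ⌈3615/584⌉−⌈3444/584⌉ = 7−6 = 1  ← one
n=19: ⌈3786/584⌉−⌈3615/584⌉ = 7−7 = 0
n=20: ⌈3957/584⌉−⌈3786/584⌉ = 7−7 = 0
n=21: ⌈4128/584⌉−⌈3957/584⌉ = 8−7 = 1  ← one
n=22: ⌈4299/584⌉−⌈4128/584⌉ = 8−8 = 0
n=23: ⌈4470/584⌉−⌈4299/584⌉ = 8−8 = 0
n=24: ⌈4641/584⌉−⌈4470/584⌉ = 8−8 = 0
n=25: ⌈4812/584⌉−⌈4641/584⌉ = 9−8 = 1  ← one
n=26: ⌈4983/584⌉−⌈4812/584⌉ = 9−9 = 0
n=27: ⌈5154/584⌉−⌈4983/584⌉ = 9−9 = 0
n=28: ⌈5325/584⌉−⌈5154/584⌉ = 10−9 = 1  ← one
n=29: ⌈5496/584⌉−⌈5325/584⌉ = 10−10 = 0
n=30: ⌈5667/584⌉−⌈5496/584⌉ = 10−10 = 0
n=31: ⌈5838/584⌉−⌈5667/584⌉ = 10−10 = 0
n=32: ⌈6009/584⌉−⌈5838/584⌉ = 11−10 = 1  ← one
positions of the first 10 ones: 1 4 8 11 14 18 21 25 28 32

1 4 8 11 14 18 21 25 28 32


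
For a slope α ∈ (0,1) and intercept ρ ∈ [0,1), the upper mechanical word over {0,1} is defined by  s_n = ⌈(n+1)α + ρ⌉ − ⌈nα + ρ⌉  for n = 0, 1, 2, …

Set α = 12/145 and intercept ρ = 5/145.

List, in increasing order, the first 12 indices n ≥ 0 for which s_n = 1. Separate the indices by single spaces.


n=0: ⌈17/145⌉−⌈5/145⌉ = 1−1 = 0
n=1: ⌈29/145⌉−⌈17/145⌉ = 1−1 = 0
  …
n=11: ⌈149/145⌉−⌈137/145⌉ = 2−1 = 1  ← one
n=12: ⌈161/145⌉−⌈149/145⌉ = 2−2 = 0
n=13: ⌈173/145⌉−⌈161/145⌉ = 2−2 = 0
  …
n=23: ⌈293/145⌉−⌈281/145⌉ = 3−2 = 1  ← one
n=24: ⌈305/145⌉−⌈293/145⌉ = 3−3 = 0
n=25: ⌈317/145⌉−⌈305/145⌉ = 3−3 = 0
  …
n=35: ⌈437/145⌉−⌈425/145⌉ = 4−3 = 1  ← one
n=36: ⌈449/145⌉−⌈437/145⌉ = 4−4 = 0
n=37: ⌈461/145⌉−⌈449/145⌉ = 4−4 = 0
  …
n=47: ⌈581/145⌉−⌈569/145⌉ = 5−4 = 1  ← one
n=48: ⌈593/145⌉−⌈581/145⌉ = 5−5 = 0
n=49: ⌈605/145⌉−⌈593/145⌉ = 5−5 = 0
  …
n=60: ⌈737/145⌉−⌈725/145⌉ = 6−5 = 1  ← one
n=61: ⌈749/145⌉−⌈737/145⌉ = 6−6 = 0
n=62: ⌈761/145⌉−⌈749/145⌉ = 6−6 = 0
  …
n=72: ⌈881/145⌉−⌈869/145⌉ = 7−6 = 1  ← one
n=73: ⌈893/145⌉−⌈881/145⌉ = 7−7 = 0
n=74: ⌈905/145⌉−⌈893/145⌉ = 7−7 = 0
  …
n=84: ⌈1025/145⌉−⌈1013/145⌉ = 8−7 = 1  ← one
n=85: ⌈1037/145⌉−⌈1025/145⌉ = 8−8 = 0
n=86: ⌈1049/145⌉−⌈1037/145⌉ = 8−8 = 0
  …
n=96: ⌈1169/145⌉−⌈1157/145⌉ = 9−8 = 1  ← one
n=97: ⌈1181/145⌉−⌈1169/145⌉ = 9−9 = 0
n=98: ⌈1193/145⌉−⌈1181/145⌉ = 9−9 = 0
  …
n=108: ⌈1313/145⌉−⌈1301/145⌉ = 10−9 = 1  ← one
n=109: ⌈1325/145⌉−⌈1313/145⌉ = 10−10 = 0
n=110: ⌈1337/145⌉−⌈1325/145⌉ = 10−10 = 0
  …
n=120: ⌈1457/145⌉−⌈1445/145⌉ = 11−10 = 1  ← one
n=121: ⌈1469/145⌉−⌈1457/145⌉ = 11−11 = 0
n=122: ⌈1481/145⌉−⌈1469/145⌉ = 11−11 = 0
  …
n=132: ⌈1601/145⌉−⌈1589/145⌉ = 12−11 = 1  ← one
n=133: ⌈1613/145⌉−⌈1601/145⌉ = 12−12 = 0
n=134: ⌈1625/145⌉−⌈1613/145⌉ = 12−12 = 0
  …
n=144: ⌈1745/145⌉−⌈1733/145⌉ = 13−12 = 1  ← one
positions of the first 12 ones: 11 23 35 47 60 72 84 96 108 120 132 144

11 23 35 47 60 72 84 96 108 120 132 144


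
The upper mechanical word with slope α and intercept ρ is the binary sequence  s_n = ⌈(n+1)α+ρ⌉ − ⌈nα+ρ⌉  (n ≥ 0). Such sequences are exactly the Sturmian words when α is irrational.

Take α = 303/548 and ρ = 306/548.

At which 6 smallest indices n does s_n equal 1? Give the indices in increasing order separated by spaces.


0 2 4 6 8 9

n=0: ⌈609/548⌉−⌈306/548⌉ = 2−1 = 1  ← one
n=1: ⌈912/548⌉−⌈609/548⌉ = 2−2 = 0
n=2: ⌈1215/548⌉−⌈912/548⌉ = 3−2 = 1  ← one
n=3: ⌈1518/548⌉−⌈1215/548⌉ = 3−3 = 0
n=4: ⌈1821/548⌉−⌈1518/548⌉ = 4−3 = 1  ← one
n=5: ⌈2124/548⌉−⌈1821/548⌉ = 4−4 = 0
n=6: ⌈2427/548⌉−⌈2124/548⌉ = 5−4 = 1  ← one
n=7: ⌈2730/548⌉−⌈2427/548⌉ = 5−5 = 0
n=8: ⌈3033/548⌉−⌈2730/548⌉ = 6−5 = 1  ← one
n=9: ⌈3336/548⌉−⌈3033/548⌉ = 7−6 = 1  ← one
positions of the first 6 ones: 0 2 4 6 8 9


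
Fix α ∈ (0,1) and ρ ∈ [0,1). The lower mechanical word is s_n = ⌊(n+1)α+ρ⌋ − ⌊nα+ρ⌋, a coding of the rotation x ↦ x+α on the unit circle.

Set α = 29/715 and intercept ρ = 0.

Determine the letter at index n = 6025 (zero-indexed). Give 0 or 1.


0

(n+1)α + ρ = (6026·29) / 715 = 174754/715
nα + ρ     = (6025·29) / 715 = 174725/715
⌊174754/715⌋ = 244,  ⌊174725/715⌋ = 244
s_{6025} = 244 − 244 = 0


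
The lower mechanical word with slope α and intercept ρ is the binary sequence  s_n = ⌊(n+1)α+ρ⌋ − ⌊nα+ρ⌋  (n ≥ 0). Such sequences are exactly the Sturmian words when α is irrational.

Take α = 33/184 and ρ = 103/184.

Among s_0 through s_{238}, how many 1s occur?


43

#1s = Σ_{n=0}^{238} s_n = Σ_{n=0}^{238} (⌊(n+1)α+ρ⌋ − ⌊nα+ρ⌋)
the sum telescopes: every ⌊nα+ρ⌋ with 0 < n < 239 appears once with + and once with −, leaving ⌊239α+ρ⌋ − ⌊0·α+ρ⌋
239α + ρ = (239·33 + 103) / 184 = 7990/184
ρ = 103/184
⌊7990/184⌋ = 43,  ⌊103/184⌋ = 0
#1s = 43 − 0 = 43


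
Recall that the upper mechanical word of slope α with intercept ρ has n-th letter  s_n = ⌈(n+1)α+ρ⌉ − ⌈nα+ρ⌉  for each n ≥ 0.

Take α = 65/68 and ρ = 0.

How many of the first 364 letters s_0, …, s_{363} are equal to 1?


348

#1s = Σ_{n=0}^{363} s_n = Σ_{n=0}^{363} (⌈(n+1)α+ρ⌉ − ⌈nα+ρ⌉)
the sum telescopes: every ⌈nα+ρ⌉ with 0 < n < 364 appears once with + and once with −, leaving ⌈364α+ρ⌉ − ⌈0·α+ρ⌉
364α + ρ = (364·65) / 68 = 23660/68
ρ = 0/68
⌈23660/68⌉ = 348,  ⌈0/68⌉ = 0
#1s = 348 − 0 = 348


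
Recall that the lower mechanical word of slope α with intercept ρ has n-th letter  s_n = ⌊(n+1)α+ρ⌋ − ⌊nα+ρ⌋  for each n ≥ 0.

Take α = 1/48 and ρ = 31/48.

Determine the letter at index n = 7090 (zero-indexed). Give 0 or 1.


(n+1)α + ρ = (7091·1 + 31) / 48 = 7122/48
nα + ρ     = (7090·1 + 31) / 48 = 7121/48
⌊7122/48⌋ = 148,  ⌊7121/48⌋ = 148
s_{7090} = 148 − 148 = 0

0


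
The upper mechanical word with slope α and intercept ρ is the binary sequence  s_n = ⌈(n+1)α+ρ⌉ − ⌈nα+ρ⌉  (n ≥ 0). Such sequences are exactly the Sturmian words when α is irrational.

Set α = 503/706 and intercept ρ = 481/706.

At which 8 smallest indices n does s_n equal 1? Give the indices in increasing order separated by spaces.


0 1 3 4 6 7 8 10

n=0: ⌈984/706⌉−⌈481/706⌉ = 2−1 = 1  ← one
n=1: ⌈1487/706⌉−⌈984/706⌉ = 3−2 = 1  ← one
n=2: ⌈1990/706⌉−⌈1487/706⌉ = 3−3 = 0
n=3: ⌈2493/706⌉−⌈1990/706⌉ = 4−3 = 1  ← one
n=4: ⌈2996/706⌉−⌈2493/706⌉ = 5−4 = 1  ← one
n=5: ⌈3499/706⌉−⌈2996/706⌉ = 5−5 = 0
n=6: ⌈4002/706⌉−⌈3499/706⌉ = 6−5 = 1  ← one
n=7: ⌈4505/706⌉−⌈4002/706⌉ = 7−6 = 1  ← one
n=8: ⌈5008/706⌉−⌈4505/706⌉ = 8−7 = 1  ← one
n=9: ⌈5511/706⌉−⌈5008/706⌉ = 8−8 = 0
n=10: ⌈6014/706⌉−⌈5511/706⌉ = 9−8 = 1  ← one
positions of the first 8 ones: 0 1 3 4 6 7 8 10


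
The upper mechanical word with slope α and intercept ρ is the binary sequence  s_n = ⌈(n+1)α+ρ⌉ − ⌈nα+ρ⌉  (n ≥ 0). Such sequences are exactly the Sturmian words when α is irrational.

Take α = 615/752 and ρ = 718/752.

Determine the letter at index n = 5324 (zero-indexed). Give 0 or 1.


(n+1)α + ρ = (5325·615 + 718) / 752 = 3275593/752
nα + ρ     = (5324·615 + 718) / 752 = 3274978/752
⌈3275593/752⌉ = 4356,  ⌈3274978/752⌉ = 4356
s_{5324} = 4356 − 4356 = 0

0


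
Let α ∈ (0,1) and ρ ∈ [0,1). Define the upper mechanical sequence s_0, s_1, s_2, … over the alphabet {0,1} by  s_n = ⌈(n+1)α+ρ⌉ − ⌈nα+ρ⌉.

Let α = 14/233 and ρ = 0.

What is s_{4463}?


(n+1)α + ρ = (4464·14) / 233 = 62496/233
nα + ρ     = (4463·14) / 233 = 62482/233
⌈62496/233⌉ = 269,  ⌈62482/233⌉ = 269
s_{4463} = 269 − 269 = 0

0


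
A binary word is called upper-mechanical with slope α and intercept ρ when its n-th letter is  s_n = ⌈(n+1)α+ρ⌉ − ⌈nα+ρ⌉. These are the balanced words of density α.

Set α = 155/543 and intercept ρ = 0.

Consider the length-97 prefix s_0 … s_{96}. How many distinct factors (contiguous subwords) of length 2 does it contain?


3

t_n = ⌈(n·155)/543⌉ for n = 0 … 97:
  n=0…9: ⌈0/543⌉=0 ⌈155/543⌉=1 ⌈310/543⌉=1 ⌈465/543⌉=1 ⌈620/543⌉=2 ⌈775/543⌉=2 ⌈930/543⌉=2 ⌈1085/543⌉=2 ⌈1240/543⌉=3 ⌈1395/543⌉=3
  n=10…19: ⌈1550/543⌉=3 ⌈1705/543⌉=4 ⌈1860/543⌉=4 ⌈2015/543⌉=4 ⌈2170/543⌉=4 ⌈2325/543⌉=5 ⌈2480/543⌉=5 ⌈2635/543⌉=5 ⌈2790/543⌉=6 ⌈2945/543⌉=6
  n=20…29: ⌈3100/543⌉=6 ⌈3255/543⌉=6 ⌈3410/543⌉=7 ⌈3565/543⌉=7 ⌈3720/543⌉=7 ⌈3875/543⌉=8 ⌈4030/543⌉=8 ⌈4185/543⌉=8 ⌈4340/543⌉=8 ⌈4495/543⌉=9
  n=30…39: ⌈4650/543⌉=9 ⌈4805/543⌉=9 ⌈4960/543⌉=10 ⌈5115/543⌉=10 ⌈5270/543⌉=10 ⌈5425/543⌉=10 ⌈5580/543⌉=11 ⌈5735/543⌉=11 ⌈5890/543⌉=11 ⌈6045/543⌉=12
  n=40…49: ⌈6200/543⌉=12 ⌈6355/543⌉=12 ⌈6510/543⌉=12 ⌈6665/543⌉=13 ⌈6820/543⌉=13 ⌈6975/543⌉=13 ⌈7130/543⌉=14 ⌈7285/543⌉=14 ⌈7440/543⌉=14 ⌈7595/543⌉=14
  n=50…59: ⌈7750/543⌉=15 ⌈7905/543⌉=15 ⌈8060/543⌉=15 ⌈8215/543⌉=16 ⌈8370/543⌉=16 ⌈8525/543⌉=16 ⌈8680/543⌉=16 ⌈8835/543⌉=17 ⌈8990/543⌉=17 ⌈9145/543⌉=17
  n=60…69: ⌈9300/543⌉=18 ⌈9455/543⌉=18 ⌈9610/543⌉=18 ⌈9765/543⌉=18 ⌈9920/543⌉=19 ⌈10075/543⌉=19 ⌈10230/543⌉=19 ⌈10385/543⌉=20 ⌈10540/543⌉=20 ⌈10695/543⌉=20
  n=70…79: ⌈10850/543⌉=20 ⌈11005/543⌉=21 ⌈11160/543⌉=21 ⌈11315/543⌉=21 ⌈11470/543⌉=22 ⌈11625/543⌉=22 ⌈11780/543⌉=22 ⌈11935/543⌉=22 ⌈12090/543⌉=23 ⌈12245/543⌉=23
  n=80…89: ⌈12400/543⌉=23 ⌈12555/543⌉=24 ⌈12710/543⌉=24 ⌈12865/543⌉=24 ⌈13020/543⌉=24 ⌈13175/543⌉=25 ⌈13330/543⌉=25 ⌈13485/543⌉=25 ⌈13640/543⌉=26 ⌈13795/543⌉=26
  n=90…97: ⌈13950/543⌉=26 ⌈14105/543⌉=26 ⌈14260/543⌉=27 ⌈14415/543⌉=27 ⌈14570/543⌉=27 ⌈14725/543⌉=28 ⌈14880/543⌉=28 ⌈15035/543⌉=28
s_n = t_(n+1) − t_n for n = 0 … 96 gives
prefix = 1001000100100010010001001000100100010010001001000100100010010001001000100100010010001001000100100
slide a length-2 window over [0..1] … [95..96] (96 windows); first occurrence of each distinct factor:
  [  0..  1] 10
  [  1..  2] 00
  [  2..  3] 01
  (the other 93 windows repeat one of these)
distinct factors: {00, 01, 10}
count = 3  (Sturmian bound for length 2 is 3)


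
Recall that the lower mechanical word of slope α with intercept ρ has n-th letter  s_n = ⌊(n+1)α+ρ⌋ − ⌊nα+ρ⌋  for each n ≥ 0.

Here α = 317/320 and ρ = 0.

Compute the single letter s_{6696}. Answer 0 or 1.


(n+1)α + ρ = (6697·317) / 320 = 2122949/320
nα + ρ     = (6696·317) / 320 = 2122632/320
⌊2122949/320⌋ = 6634,  ⌊2122632/320⌋ = 6633
s_{6696} = 6634 − 6633 = 1

1


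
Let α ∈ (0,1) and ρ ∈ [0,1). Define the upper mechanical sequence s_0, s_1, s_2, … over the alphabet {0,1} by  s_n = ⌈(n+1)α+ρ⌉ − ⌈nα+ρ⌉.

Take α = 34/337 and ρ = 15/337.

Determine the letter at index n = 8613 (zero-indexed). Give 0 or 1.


(n+1)α + ρ = (8614·34 + 15) / 337 = 292891/337
nα + ρ     = (8613·34 + 15) / 337 = 292857/337
⌈292891/337⌉ = 870,  ⌈292857/337⌉ = 870
s_{8613} = 870 − 870 = 0

0


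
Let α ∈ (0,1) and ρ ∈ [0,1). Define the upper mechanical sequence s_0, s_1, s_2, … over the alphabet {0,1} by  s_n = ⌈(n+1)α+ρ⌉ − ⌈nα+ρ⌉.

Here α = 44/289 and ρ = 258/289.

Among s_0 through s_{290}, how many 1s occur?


45

#1s = Σ_{n=0}^{290} s_n = Σ_{n=0}^{290} (⌈(n+1)α+ρ⌉ − ⌈nα+ρ⌉)
the sum telescopes: every ⌈nα+ρ⌉ with 0 < n < 291 appears once with + and once with −, leaving ⌈291α+ρ⌉ − ⌈0·α+ρ⌉
291α + ρ = (291·44 + 258) / 289 = 13062/289
ρ = 258/289
⌈13062/289⌉ = 46,  ⌈258/289⌉ = 1
#1s = 46 − 1 = 45


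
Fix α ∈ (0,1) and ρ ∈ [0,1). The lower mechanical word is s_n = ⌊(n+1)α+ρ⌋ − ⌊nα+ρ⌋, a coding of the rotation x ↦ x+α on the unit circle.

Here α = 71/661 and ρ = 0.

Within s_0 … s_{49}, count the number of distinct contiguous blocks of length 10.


t_n = ⌊(n·71)/661⌋ for n = 0 … 50:
  n=0…9: ⌊0/661⌋=0 ⌊71/661⌋=0 ⌊142/661⌋=0 ⌊213/661⌋=0 ⌊284/661⌋=0 ⌊355/661⌋=0 ⌊426/661⌋=0 ⌊497/661⌋=0 ⌊568/661⌋=0 ⌊639/661⌋=0
  n=10…19: ⌊710/661⌋=1 ⌊781/661⌋=1 ⌊852/661⌋=1 ⌊923/661⌋=1 ⌊994/661⌋=1 ⌊1065/661⌋=1 ⌊1136/661⌋=1 ⌊1207/661⌋=1 ⌊1278/661⌋=1 ⌊1349/661⌋=2
  n=20…29: ⌊1420/661⌋=2 ⌊1491/661⌋=2 ⌊1562/661⌋=2 ⌊1633/661⌋=2 ⌊1704/661⌋=2 ⌊1775/661⌋=2 ⌊1846/661⌋=2 ⌊1917/661⌋=2 ⌊1988/661⌋=3 ⌊2059/661⌋=3
  n=30…39: ⌊2130/661⌋=3 ⌊2201/661⌋=3 ⌊2272/661⌋=3 ⌊2343/661⌋=3 ⌊2414/661⌋=3 ⌊2485/661⌋=3 ⌊2556/661⌋=3 ⌊2627/661⌋=3 ⌊2698/661⌋=4 ⌊2769/661⌋=4
  n=40…49: ⌊2840/661⌋=4 ⌊2911/661⌋=4 ⌊2982/661⌋=4 ⌊3053/661⌋=4 ⌊3124/661⌋=4 ⌊3195/661⌋=4 ⌊3266/661⌋=4 ⌊3337/661⌋=5 ⌊3408/661⌋=5 ⌊3479/661⌋=5
  n=50: ⌊3550/661⌋=5
s_n = t_(n+1) − t_n for n = 0 … 49 gives
prefix = 00000000010000000010000000010000000001000000001000
slide a length-10 window over [0..9] … [40..49] (41 windows); first occurrence of each distinct factor:
  [  0..  9] 0000000001
  [  1.. 10] 0000000010
  [  2.. 11] 0000000100
  [  3.. 12] 0000001000
  [  4.. 13] 0000010000
  [  5.. 14] 0000100000
  [  6.. 15] 0001000000
  [  7.. 16] 0010000000
  [  8.. 17] 0100000000
  [  9.. 18] 1000000001
  [ 27.. 36] 1000000000
  (the other 30 windows repeat one of these)
distinct factors: {0000000001, 0000000010, 0000000100, 0000001000, 0000010000, 0000100000, 0001000000, 0010000000, 0100000000, 1000000000, 1000000001}
count = 11  (Sturmian bound for length 10 is 11)

11


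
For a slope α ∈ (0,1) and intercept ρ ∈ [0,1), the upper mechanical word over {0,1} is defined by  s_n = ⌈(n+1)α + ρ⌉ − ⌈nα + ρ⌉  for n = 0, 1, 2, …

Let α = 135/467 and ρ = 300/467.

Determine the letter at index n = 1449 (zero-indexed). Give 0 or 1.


(n+1)α + ρ = (1450·135 + 300) / 467 = 196050/467
nα + ρ     = (1449·135 + 300) / 467 = 195915/467
⌈196050/467⌉ = 420,  ⌈195915/467⌉ = 420
s_{1449} = 420 − 420 = 0

0


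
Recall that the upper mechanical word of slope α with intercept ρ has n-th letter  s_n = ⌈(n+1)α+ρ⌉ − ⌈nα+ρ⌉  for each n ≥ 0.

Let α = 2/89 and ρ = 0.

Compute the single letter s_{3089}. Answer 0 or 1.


(n+1)α + ρ = (3090·2) / 89 = 6180/89
nα + ρ     = (3089·2) / 89 = 6178/89
⌈6180/89⌉ = 70,  ⌈6178/89⌉ = 70
s_{3089} = 70 − 70 = 0

0


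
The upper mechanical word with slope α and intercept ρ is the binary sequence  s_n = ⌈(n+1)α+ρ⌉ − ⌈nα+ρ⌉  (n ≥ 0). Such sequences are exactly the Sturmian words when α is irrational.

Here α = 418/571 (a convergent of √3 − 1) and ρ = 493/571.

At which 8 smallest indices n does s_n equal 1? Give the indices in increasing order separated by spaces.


0 1 2 4 5 7 8 9

n=0: ⌈911/571⌉−⌈493/571⌉ = 2−1 = 1  ← one
n=1: ⌈1329/571⌉−⌈911/571⌉ = 3−2 = 1  ← one
n=2: ⌈1747/571⌉−⌈1329/571⌉ = 4−3 = 1  ← one
n=3: ⌈2165/571⌉−⌈1747/571⌉ = 4−4 = 0
n=4: ⌈2583/571⌉−⌈2165/571⌉ = 5−4 = 1  ← one
n=5: ⌈3001/571⌉−⌈2583/571⌉ = 6−5 = 1  ← one
n=6: ⌈3419/571⌉−⌈3001/571⌉ = 6−6 = 0
n=7: ⌈3837/571⌉−⌈3419/571⌉ = 7−6 = 1  ← one
n=8: ⌈4255/571⌉−⌈3837/571⌉ = 8−7 = 1  ← one
n=9: ⌈4673/571⌉−⌈4255/571⌉ = 9−8 = 1  ← one
positions of the first 8 ones: 0 1 2 4 5 7 8 9


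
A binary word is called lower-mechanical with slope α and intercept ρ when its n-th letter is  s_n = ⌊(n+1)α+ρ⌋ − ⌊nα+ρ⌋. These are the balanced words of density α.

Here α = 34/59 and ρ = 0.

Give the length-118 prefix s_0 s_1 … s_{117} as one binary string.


0101011010101101010110101011010110101011010101101010110101101010110101011010101101010110101101010110101011010101101011

n=0: ⌊(1·34)/59⌋ − ⌊(0·34)/59⌋ = ⌊34/59⌋ − ⌊0/59⌋ = 0 − 0 = 0
n=1: ⌊(2·34)/59⌋ − ⌊(1·34)/59⌋ = ⌊68/59⌋ − ⌊34/59⌋ = 1 − 0 = 1
n=2: ⌊(3·34)/59⌋ − ⌊(2·34)/59⌋ = ⌊102/59⌋ − ⌊68/59⌋ = 1 − 1 = 0
n=3: ⌊(4·34)/59⌋ − ⌊(3·34)/59⌋ = ⌊136/59⌋ − ⌊102/59⌋ = 2 − 1 = 1
n=4: ⌊(5·34)/59⌋ − ⌊(4·34)/59⌋ = ⌊170/59⌋ − ⌊136/59⌋ = 2 − 2 = 0
n=5: ⌊(6·34)/59⌋ − ⌊(5·34)/59⌋ = ⌊204/59⌋ − ⌊170/59⌋ = 3 − 2 = 1
n=6: ⌊(7·34)/59⌋ − ⌊(6·34)/59⌋ = ⌊238/59⌋ − ⌊204/59⌋ = 4 − 3 = 1
n=7: ⌊(8·34)/59⌋ − ⌊(7·34)/59⌋ = ⌊272/59⌋ − ⌊238/59⌋ = 4 − 4 = 0
n=8: ⌊(9·34)/59⌋ − ⌊(8·34)/59⌋ = ⌊306/59⌋ − ⌊272/59⌋ = 5 − 4 = 1
n=9: ⌊(10·34)/59⌋ − ⌊(9·34)/59⌋ = ⌊340/59⌋ − ⌊306/59⌋ = 5 − 5 = 0
n=10: ⌊(11·34)/59⌋ − ⌊(10·34)/59⌋ = ⌊374/59⌋ − ⌊340/59⌋ = 6 − 5 = 1
n=11: ⌊(12·34)/59⌋ − ⌊(11·34)/59⌋ = ⌊408/59⌋ − ⌊374/59⌋ = 6 − 6 = 0
n=12: ⌊(13·34)/59⌋ − ⌊(12·34)/59⌋ = ⌊442/59⌋ − ⌊408/59⌋ = 7 − 6 = 1
n=13: ⌊(14·34)/59⌋ − ⌊(13·34)/59⌋ = ⌊476/59⌋ − ⌊442/59⌋ = 8 − 7 = 1
n=14: ⌊(15·34)/59⌋ − ⌊(14·34)/59⌋ = ⌊510/59⌋ − ⌊476/59⌋ = 8 − 8 = 0
n=15: ⌊(16·34)/59⌋ − ⌊(15·34)/59⌋ = ⌊544/59⌋ − ⌊510/59⌋ = 9 − 8 = 1
n=16: ⌊(17·34)/59⌋ − ⌊(16·34)/59⌋ = ⌊578/59⌋ − ⌊544/59⌋ = 9 − 9 = 0
n=17: ⌊(18·34)/59⌋ − ⌊(17·34)/59⌋ = ⌊612/59⌋ − ⌊578/59⌋ = 10 − 9 = 1
n=18: ⌊(19·34)/59⌋ − ⌊(18·34)/59⌋ = ⌊646/59⌋ − ⌊612/59⌋ = 10 − 10 = 0
n=19: ⌊(20·34)/59⌋ − ⌊(19·34)/59⌋ = ⌊680/59⌋ − ⌊646/59⌋ = 11 − 10 = 1
n=20: ⌊(21·34)/59⌋ − ⌊(20·34)/59⌋ = ⌊714/59⌋ − ⌊680/59⌋ = 12 − 11 = 1
n=21: ⌊(22·34)/59⌋ − ⌊(21·34)/59⌋ = ⌊748/59⌋ − ⌊714/59⌋ = 12 − 12 = 0
n=22: ⌊(23·34)/59⌋ − ⌊(22·34)/59⌋ = ⌊782/59⌋ − ⌊748/59⌋ = 13 − 12 = 1
n=23: ⌊(24·34)/59⌋ − ⌊(23·34)/59⌋ = ⌊816/59⌋ − ⌊782/59⌋ = 13 − 13 = 0
n=24: ⌊(25·34)/59⌋ − ⌊(24·34)/59⌋ = ⌊850/59⌋ − ⌊816/59⌋ = 14 − 13 = 1
n=25: ⌊(26·34)/59⌋ − ⌊(25·34)/59⌋ = ⌊884/59⌋ − ⌊850/59⌋ = 14 − 14 = 0
n=26: ⌊(27·34)/59⌋ − ⌊(26·34)/59⌋ = ⌊918/59⌋ − ⌊884/59⌋ = 15 − 14 = 1
n=27: ⌊(28·34)/59⌋ − ⌊(27·34)/59⌋ = ⌊952/59⌋ − ⌊918/59⌋ = 16 − 15 = 1
n=28: ⌊(29·34)/59⌋ − ⌊(28·34)/59⌋ = ⌊986/59⌋ − ⌊952/59⌋ = 16 − 16 = 0
n=29: ⌊(30·34)/59⌋ − ⌊(29·34)/59⌋ = ⌊1020/59⌋ − ⌊986/59⌋ = 17 − 16 = 1
n=30: ⌊(31·34)/59⌋ − ⌊(30·34)/59⌋ = ⌊1054/59⌋ − ⌊1020/59⌋ = 17 − 17 = 0
n=31: ⌊(32·34)/59⌋ − ⌊(31·34)/59⌋ = ⌊1088/59⌋ − ⌊1054/59⌋ = 18 − 17 = 1
n=32: ⌊(33·34)/59⌋ − ⌊(32·34)/59⌋ = ⌊1122/59⌋ − ⌊1088/59⌋ = 19 − 18 = 1
n=33: ⌊(34·34)/59⌋ − ⌊(33·34)/59⌋ = ⌊1156/59⌋ − ⌊1122/59⌋ = 19 − 19 = 0
n=34: ⌊(35·34)/59⌋ − ⌊(34·34)/59⌋ = ⌊1190/59⌋ − ⌊1156/59⌋ = 20 − 19 = 1
n=35: ⌊(36·34)/59⌋ − ⌊(35·34)/59⌋ = ⌊1224/59⌋ − ⌊1190/59⌋ = 20 − 20 = 0
n=36: ⌊(37·34)/59⌋ − ⌊(36·34)/59⌋ = ⌊1258/59⌋ − ⌊1224/59⌋ = 21 − 20 = 1
n=37: ⌊(38·34)/59⌋ − ⌊(37·34)/59⌋ = ⌊1292/59⌋ − ⌊1258/59⌋ = 21 − 21 = 0
n=38: ⌊(39·34)/59⌋ − ⌊(38·34)/59⌋ = ⌊1326/59⌋ − ⌊1292/59⌋ = 22 − 21 = 1
n=39: ⌊(40·34)/59⌋ − ⌊(39·34)/59⌋ = ⌊1360/59⌋ − ⌊1326/59⌋ = 23 − 22 = 1
n=40: ⌊(41·34)/59⌋ − ⌊(40·34)/59⌋ = ⌊1394/59⌋ − ⌊1360/59⌋ = 23 − 23 = 0
n=41: ⌊(42·34)/59⌋ − ⌊(41·34)/59⌋ = ⌊1428/59⌋ − ⌊1394/59⌋ = 24 − 23 = 1
n=42: ⌊(43·34)/59⌋ − ⌊(42·34)/59⌋ = ⌊1462/59⌋ − ⌊1428/59⌋ = 24 − 24 = 0
n=43: ⌊(44·34)/59⌋ − ⌊(43·34)/59⌋ = ⌊1496/59⌋ − ⌊1462/59⌋ = 25 − 24 = 1
n=44: ⌊(45·34)/59⌋ − ⌊(44·34)/59⌋ = ⌊1530/59⌋ − ⌊1496/59⌋ = 25 − 25 = 0
n=45: ⌊(46·34)/59⌋ − ⌊(45·34)/59⌋ = ⌊1564/59⌋ − ⌊1530/59⌋ = 26 − 25 = 1
n=46: ⌊(47·34)/59⌋ − ⌊(46·34)/59⌋ = ⌊1598/59⌋ − ⌊1564/59⌋ = 27 − 26 = 1
n=47: ⌊(48·34)/59⌋ − ⌊(47·34)/59⌋ = ⌊1632/59⌋ − ⌊1598/59⌋ = 27 − 27 = 0
n=48: ⌊(49·34)/59⌋ − ⌊(48·34)/59⌋ = ⌊1666/59⌋ − ⌊1632/59⌋ = 28 − 27 = 1
n=49: ⌊(50·34)/59⌋ − ⌊(49·34)/59⌋ = ⌊1700/59⌋ − ⌊1666/59⌋ = 28 − 28 = 0
n=50: ⌊(51·34)/59⌋ − ⌊(50·34)/59⌋ = ⌊1734/59⌋ − ⌊1700/59⌋ = 29 − 28 = 1
n=51: ⌊(52·34)/59⌋ − ⌊(51·34)/59⌋ = ⌊1768/59⌋ − ⌊1734/59⌋ = 29 − 29 = 0
n=52: ⌊(53·34)/59⌋ − ⌊(52·34)/59⌋ = ⌊1802/59⌋ − ⌊1768/59⌋ = 30 − 29 = 1
n=53: ⌊(54·34)/59⌋ − ⌊(53·34)/59⌋ = ⌊1836/59⌋ − ⌊1802/59⌋ = 31 − 30 = 1
n=54: ⌊(55·34)/59⌋ − ⌊(54·34)/59⌋ = ⌊1870/59⌋ − ⌊1836/59⌋ = 31 − 31 = 0
n=55: ⌊(56·34)/59⌋ − ⌊(55·34)/59⌋ = ⌊1904/59⌋ − ⌊1870/59⌋ = 32 − 31 = 1
n=56: ⌊(57·34)/59⌋ − ⌊(56·34)/59⌋ = ⌊1938/59⌋ − ⌊1904/59⌋ = 32 − 32 = 0
n=57: ⌊(58·34)/59⌋ − ⌊(57·34)/59⌋ = ⌊1972/59⌋ − ⌊1938/59⌋ = 33 − 32 = 1
n=58: ⌊(59·34)/59⌋ − ⌊(58·34)/59⌋ = ⌊2006/59⌋ − ⌊1972/59⌋ = 34 − 33 = 1
n=59: ⌊(60·34)/59⌋ − ⌊(59·34)/59⌋ = ⌊2040/59⌋ − ⌊2006/59⌋ = 34 − 34 = 0
n=60: ⌊(61·34)/59⌋ − ⌊(60·34)/59⌋ = ⌊2074/59⌋ − ⌊2040/59⌋ = 35 − 34 = 1
n=61: ⌊(62·34)/59⌋ − ⌊(61·34)/59⌋ = ⌊2108/59⌋ − ⌊2074/59⌋ = 35 − 35 = 0
n=62: ⌊(63·34)/59⌋ − ⌊(62·34)/59⌋ = ⌊2142/59⌋ − ⌊2108/59⌋ = 36 − 35 = 1
n=63: ⌊(64·34)/59⌋ − ⌊(63·34)/59⌋ = ⌊2176/59⌋ − ⌊2142/59⌋ = 36 − 36 = 0
n=64: ⌊(65·34)/59⌋ − ⌊(64·34)/59⌋ = ⌊2210/59⌋ − ⌊2176/59⌋ = 37 − 36 = 1
n=65: ⌊(66·34)/59⌋ − ⌊(65·34)/59⌋ = ⌊2244/59⌋ − ⌊2210/59⌋ = 38 − 37 = 1
n=66: ⌊(67·34)/59⌋ − ⌊(66·34)/59⌋ = ⌊2278/59⌋ − ⌊2244/59⌋ = 38 − 38 = 0
n=67: ⌊(68·34)/59⌋ − ⌊(67·34)/59⌋ = ⌊2312/59⌋ − ⌊2278/59⌋ = 39 − 38 = 1
n=68: ⌊(69·34)/59⌋ − ⌊(68·34)/59⌋ = ⌊2346/59⌋ − ⌊2312/59⌋ = 39 − 39 = 0
n=69: ⌊(70·34)/59⌋ − ⌊(69·34)/59⌋ = ⌊2380/59⌋ − ⌊2346/59⌋ = 40 − 39 = 1
n=70: ⌊(71·34)/59⌋ − ⌊(70·34)/59⌋ = ⌊2414/59⌋ − ⌊2380/59⌋ = 40 − 40 = 0
n=71: ⌊(72·34)/59⌋ − ⌊(71·34)/59⌋ = ⌊2448/59⌋ − ⌊2414/59⌋ = 41 − 40 = 1
n=72: ⌊(73·34)/59⌋ − ⌊(72·34)/59⌋ = ⌊2482/59⌋ − ⌊2448/59⌋ = 42 − 41 = 1
n=73: ⌊(74·34)/59⌋ − ⌊(73·34)/59⌋ = ⌊2516/59⌋ − ⌊2482/59⌋ = 42 − 42 = 0
n=74: ⌊(75·34)/59⌋ − ⌊(74·34)/59⌋ = ⌊2550/59⌋ − ⌊2516/59⌋ = 43 − 42 = 1
n=75: ⌊(76·34)/59⌋ − ⌊(75·34)/59⌋ = ⌊2584/59⌋ − ⌊2550/59⌋ = 43 − 43 = 0
n=76: ⌊(77·34)/59⌋ − ⌊(76·34)/59⌋ = ⌊2618/59⌋ − ⌊2584/59⌋ = 44 − 43 = 1
n=77: ⌊(78·34)/59⌋ − ⌊(77·34)/59⌋ = ⌊2652/59⌋ − ⌊2618/59⌋ = 44 − 44 = 0
n=78: ⌊(79·34)/59⌋ − ⌊(78·34)/59⌋ = ⌊2686/59⌋ − ⌊2652/59⌋ = 45 − 44 = 1
n=79: ⌊(80·34)/59⌋ − ⌊(79·34)/59⌋ = ⌊2720/59⌋ − ⌊2686/59⌋ = 46 − 45 = 1
n=80: ⌊(81·34)/59⌋ − ⌊(80·34)/59⌋ = ⌊2754/59⌋ − ⌊2720/59⌋ = 46 − 46 = 0
n=81: ⌊(82·34)/59⌋ − ⌊(81·34)/59⌋ = ⌊2788/59⌋ − ⌊2754/59⌋ = 47 − 46 = 1
n=82: ⌊(83·34)/59⌋ − ⌊(82·34)/59⌋ = ⌊2822/59⌋ − ⌊2788/59⌋ = 47 − 47 = 0
n=83: ⌊(84·34)/59⌋ − ⌊(83·34)/59⌋ = ⌊2856/59⌋ − ⌊2822/59⌋ = 48 − 47 = 1
n=84: ⌊(85·34)/59⌋ − ⌊(84·34)/59⌋ = ⌊2890/59⌋ − ⌊2856/59⌋ = 48 − 48 = 0
n=85: ⌊(86·34)/59⌋ − ⌊(85·34)/59⌋ = ⌊2924/59⌋ − ⌊2890/59⌋ = 49 − 48 = 1
n=86: ⌊(87·34)/59⌋ − ⌊(86·34)/59⌋ = ⌊2958/59⌋ − ⌊2924/59⌋ = 50 − 49 = 1
n=87: ⌊(88·34)/59⌋ − ⌊(87·34)/59⌋ = ⌊2992/59⌋ − ⌊2958/59⌋ = 50 − 50 = 0
n=88: ⌊(89·34)/59⌋ − ⌊(88·34)/59⌋ = ⌊3026/59⌋ − ⌊2992/59⌋ = 51 − 50 = 1
n=89: ⌊(90·34)/59⌋ − ⌊(89·34)/59⌋ = ⌊3060/59⌋ − ⌊3026/59⌋ = 51 − 51 = 0
n=90: ⌊(91·34)/59⌋ − ⌊(90·34)/59⌋ = ⌊3094/59⌋ − ⌊3060/59⌋ = 52 − 51 = 1
n=91: ⌊(92·34)/59⌋ − ⌊(91·34)/59⌋ = ⌊3128/59⌋ − ⌊3094/59⌋ = 53 − 52 = 1
n=92: ⌊(93·34)/59⌋ − ⌊(92·34)/59⌋ = ⌊3162/59⌋ − ⌊3128/59⌋ = 53 − 53 = 0
n=93: ⌊(94·34)/59⌋ − ⌊(93·34)/59⌋ = ⌊3196/59⌋ − ⌊3162/59⌋ = 54 − 53 = 1
n=94: ⌊(95·34)/59⌋ − ⌊(94·34)/59⌋ = ⌊3230/59⌋ − ⌊3196/59⌋ = 54 − 54 = 0
n=95: ⌊(96·34)/59⌋ − ⌊(95·34)/59⌋ = ⌊3264/59⌋ − ⌊3230/59⌋ = 55 − 54 = 1
n=96: ⌊(97·34)/59⌋ − ⌊(96·34)/59⌋ = ⌊3298/59⌋ − ⌊3264/59⌋ = 55 − 55 = 0
n=97: ⌊(98·34)/59⌋ − ⌊(97·34)/59⌋ = ⌊3332/59⌋ − ⌊3298/59⌋ = 56 − 55 = 1
n=98: ⌊(99·34)/59⌋ − ⌊(98·34)/59⌋ = ⌊3366/59⌋ − ⌊3332/59⌋ = 57 − 56 = 1
n=99: ⌊(100·34)/59⌋ − ⌊(99·34)/59⌋ = ⌊3400/59⌋ − ⌊3366/59⌋ = 57 − 57 = 0
n=100: ⌊(101·34)/59⌋ − ⌊(100·34)/59⌋ = ⌊3434/59⌋ − ⌊3400/59⌋ = 58 − 57 = 1
n=101: ⌊(102·34)/59⌋ − ⌊(101·34)/59⌋ = ⌊3468/59⌋ − ⌊3434/59⌋ = 58 − 58 = 0
n=102: ⌊(103·34)/59⌋ − ⌊(102·34)/59⌋ = ⌊3502/59⌋ − ⌊3468/59⌋ = 59 − 58 = 1
n=103: ⌊(104·34)/59⌋ − ⌊(103·34)/59⌋ = ⌊3536/59⌋ − ⌊3502/59⌋ = 59 − 59 = 0
n=104: ⌊(105·34)/59⌋ − ⌊(104·34)/59⌋ = ⌊3570/59⌋ − ⌊3536/59⌋ = 60 − 59 = 1
n=105: ⌊(106·34)/59⌋ − ⌊(105·34)/59⌋ = ⌊3604/59⌋ − ⌊3570/59⌋ = 61 − 60 = 1
n=106: ⌊(107·34)/59⌋ − ⌊(106·34)/59⌋ = ⌊3638/59⌋ − ⌊3604/59⌋ = 61 − 61 = 0
n=107: ⌊(108·34)/59⌋ − ⌊(107·34)/59⌋ = ⌊3672/59⌋ − ⌊3638/59⌋ = 62 − 61 = 1
n=108: ⌊(109·34)/59⌋ − ⌊(108·34)/59⌋ = ⌊3706/59⌋ − ⌊3672/59⌋ = 62 − 62 = 0
n=109: ⌊(110·34)/59⌋ − ⌊(109·34)/59⌋ = ⌊3740/59⌋ − ⌊3706/59⌋ = 63 − 62 = 1
n=110: ⌊(111·34)/59⌋ − ⌊(110·34)/59⌋ = ⌊3774/59⌋ − ⌊3740/59⌋ = 63 − 63 = 0
n=111: ⌊(112·34)/59⌋ − ⌊(111·34)/59⌋ = ⌊3808/59⌋ − ⌊3774/59⌋ = 64 − 63 = 1
n=112: ⌊(113·34)/59⌋ − ⌊(112·34)/59⌋ = ⌊3842/59⌋ − ⌊3808/59⌋ = 65 − 64 = 1
n=113: ⌊(114·34)/59⌋ − ⌊(113·34)/59⌋ = ⌊3876/59⌋ − ⌊3842/59⌋ = 65 − 65 = 0
n=114: ⌊(115·34)/59⌋ − ⌊(114·34)/59⌋ = ⌊3910/59⌋ − ⌊3876/59⌋ = 66 − 65 = 1
n=115: ⌊(116·34)/59⌋ − ⌊(115·34)/59⌋ = ⌊3944/59⌋ − ⌊3910/59⌋ = 66 − 66 = 0
n=116: ⌊(117·34)/59⌋ − ⌊(116·34)/59⌋ = ⌊3978/59⌋ − ⌊3944/59⌋ = 67 − 66 = 1
n=117: ⌊(118·34)/59⌋ − ⌊(117·34)/59⌋ = ⌊4012/59⌋ − ⌊3978/59⌋ = 68 − 67 = 1


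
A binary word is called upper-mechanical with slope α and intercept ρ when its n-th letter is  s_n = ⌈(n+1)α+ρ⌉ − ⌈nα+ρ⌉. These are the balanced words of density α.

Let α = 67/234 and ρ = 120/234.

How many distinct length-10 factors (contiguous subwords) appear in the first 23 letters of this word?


7

t_n = ⌈(n·67+120)/234⌉ for n = 0 … 23:
  n=0…9: ⌈120/234⌉=1 ⌈187/234⌉=1 ⌈254/234⌉=2 ⌈321/234⌉=2 ⌈388/234⌉=2 ⌈455/234⌉=2 ⌈522/234⌉=3 ⌈589/234⌉=3 ⌈656/234⌉=3 ⌈723/234⌉=4
  n=10…19: ⌈790/234⌉=4 ⌈857/234⌉=4 ⌈924/234⌉=4 ⌈991/234⌉=5 ⌈1058/234⌉=5 ⌈1125/234⌉=5 ⌈1192/234⌉=6 ⌈1259/234⌉=6 ⌈1326/234⌉=6 ⌈1393/234⌉=6
  n=20…23: ⌈1460/234⌉=7 ⌈1527/234⌉=7 ⌈1594/234⌉=7 ⌈1661/234⌉=8
s_n = t_(n+1) − t_n for n = 0 … 22 gives
prefix = 01000100100010010001001
slide a length-10 window over [0..9] … [13..22] (14 windows); first occurrence of each distinct factor:
  [  0..  9] 0100010010
  [  1.. 10] 1000100100
  [  2.. 11] 0001001000
  [  3.. 12] 0010010001
  [  4.. 13] 0100100010
  [  5.. 14] 1001000100
  [  6.. 15] 0010001001
  (the other 7 windows repeat one of these)
distinct factors: {0001001000, 0010001001, 0010010001, 0100010010, 0100100010, 1000100100, 1001000100}
count = 7  (Sturmian bound for length 10 is 11)


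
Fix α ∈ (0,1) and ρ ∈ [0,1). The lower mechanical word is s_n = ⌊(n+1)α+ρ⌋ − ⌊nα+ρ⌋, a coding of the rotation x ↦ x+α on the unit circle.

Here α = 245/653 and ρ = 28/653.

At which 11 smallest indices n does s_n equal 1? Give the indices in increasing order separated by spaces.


n=0: ⌊273/653⌋−⌊28/653⌋ = 0−0 = 0
n=1: ⌊518/653⌋−⌊273/653⌋ = 0−0 = 0
n=2: ⌊763/653⌋−⌊518/653⌋ = 1−0 = 1  ← one
n=3: ⌊1008/653⌋−⌊763/653⌋ = 1−1 = 0
n=4: ⌊1253/653⌋−⌊1008/653⌋ = 1−1 = 0
n=5: ⌊1498/653⌋−⌊1253/653⌋ = 2−1 = 1  ← one
n=6: ⌊1743/653⌋−⌊1498/653⌋ = 2−2 = 0
n=7: ⌊1988/653⌋−⌊1743/653⌋ = 3−2 = 1  ← one
n=8: ⌊2233/653⌋−⌊1988/653⌋ = 3−3 = 0
n=9: ⌊2478/653⌋−⌊2233/653⌋ = 3−3 = 0
n=10: ⌊2723/653⌋−⌊2478/653⌋ = 4−3 = 1  ← one
n=11: ⌊2968/653⌋−⌊2723/653⌋ = 4−4 = 0
n=12: ⌊3213/653⌋−⌊2968/653⌋ = 4−4 = 0
n=13: ⌊3458/653⌋−⌊3213/653⌋ = 5−4 = 1  ← one
n=14: ⌊3703/653⌋−⌊3458/653⌋ = 5−5 = 0
n=15: ⌊3948/653⌋−⌊3703/653⌋ = 6−5 = 1  ← one
n=16: ⌊4193/653⌋−⌊3948/653⌋ = 6−6 = 0
n=17: ⌊4438/653⌋−⌊4193/653⌋ = 6−6 = 0
n=18: ⌊4683/653⌋−⌊4438/653⌋ = 7−6 = 1  ← one
n=19: ⌊4928/653⌋−⌊4683/653⌋ = 7−7 = 0
n=20: ⌊5173/653⌋−⌊4928/653⌋ = 7−7 = 0
n=21: ⌊5418/653⌋−⌊5173/653⌋ = 8−7 = 1  ← one
n=22: ⌊5663/653⌋−⌊5418/653⌋ = 8−8 = 0
n=23: ⌊5908/653⌋−⌊5663/653⌋ = 9−8 = 1  ← one
n=24: ⌊6153/653⌋−⌊5908/653⌋ = 9−9 = 0
n=25: ⌊6398/653⌋−⌊6153/653⌋ = 9−9 = 0
n=26: ⌊6643/653⌋−⌊6398/653⌋ = 10−9 = 1  ← one
n=27: ⌊6888/653⌋−⌊6643/653⌋ = 10−10 = 0
n=28: ⌊7133/653⌋−⌊6888/653⌋ = 10−10 = 0
n=29: ⌊7378/653⌋−⌊7133/653⌋ = 11−10 = 1  ← one
positions of the first 11 ones: 2 5 7 10 13 15 18 21 23 26 29

2 5 7 10 13 15 18 21 23 26 29


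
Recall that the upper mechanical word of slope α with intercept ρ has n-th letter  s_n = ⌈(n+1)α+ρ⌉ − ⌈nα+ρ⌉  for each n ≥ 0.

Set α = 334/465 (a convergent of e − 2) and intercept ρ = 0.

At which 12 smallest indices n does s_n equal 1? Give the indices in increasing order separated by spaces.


n=0: ⌈334/465⌉−⌈0/465⌉ = 1−0 = 1  ← one
n=1: ⌈668/465⌉−⌈334/465⌉ = 2−1 = 1  ← one
n=2: ⌈1002/465⌉−⌈668/465⌉ = 3−2 = 1  ← one
n=3: ⌈1336/465⌉−⌈1002/465⌉ = 3−3 = 0
n=4: ⌈1670/465⌉−⌈1336/465⌉ = 4−3 = 1  ← one
n=5: ⌈2004/465⌉−⌈1670/465⌉ = 5−4 = 1  ← one
n=6: ⌈2338/465⌉−⌈2004/465⌉ = 6−5 = 1  ← one
n=7: ⌈2672/465⌉−⌈2338/465⌉ = 6−6 = 0
n=8: ⌈3006/465⌉−⌈2672/465⌉ = 7−6 = 1  ← one
n=9: ⌈3340/465⌉−⌈3006/465⌉ = 8−7 = 1  ← one
n=10: ⌈3674/465⌉−⌈3340/465⌉ = 8−8 = 0
n=11: ⌈4008/465⌉−⌈3674/465⌉ = 9−8 = 1  ← one
n=12: ⌈4342/465⌉−⌈4008/465⌉ = 10−9 = 1  ← one
n=13: ⌈4676/465⌉−⌈4342/465⌉ = 11−10 = 1  ← one
n=14: ⌈5010/465⌉−⌈4676/465⌉ = 11−11 = 0
n=15: ⌈5344/465⌉−⌈5010/465⌉ = 12−11 = 1  ← one
positions of the first 12 ones: 0 1 2 4 5 6 8 9 11 12 13 15

0 1 2 4 5 6 8 9 11 12 13 15


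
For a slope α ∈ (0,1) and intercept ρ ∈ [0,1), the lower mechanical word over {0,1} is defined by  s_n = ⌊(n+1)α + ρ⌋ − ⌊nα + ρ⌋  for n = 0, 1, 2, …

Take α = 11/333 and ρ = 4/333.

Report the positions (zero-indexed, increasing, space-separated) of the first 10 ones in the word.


29 60 90 120 150 181 211 241 272 302

n=0: ⌊15/333⌋−⌊4/333⌋ = 0−0 = 0
n=1: ⌊26/333⌋−⌊15/333⌋ = 0−0 = 0
  …
n=29: ⌊334/333⌋−⌊323/333⌋ = 1−0 = 1  ← one
n=30: ⌊345/333⌋−⌊334/333⌋ = 1−1 = 0
n=31: ⌊356/333⌋−⌊345/333⌋ = 1−1 = 0
  …
n=60: ⌊675/333⌋−⌊664/333⌋ = 2−1 = 1  ← one
n=61: ⌊686/333⌋−⌊675/333⌋ = 2−2 = 0
n=62: ⌊697/333⌋−⌊686/333⌋ = 2−2 = 0
  …
n=90: ⌊1005/333⌋−⌊994/333⌋ = 3−2 = 1  ← one
n=91: ⌊1016/333⌋−⌊1005/333⌋ = 3−3 = 0
n=92: ⌊1027/333⌋−⌊1016/333⌋ = 3−3 = 0
  …
n=120: ⌊1335/333⌋−⌊1324/333⌋ = 4−3 = 1  ← one
n=121: ⌊1346/333⌋−⌊1335/333⌋ = 4−4 = 0
n=122: ⌊1357/333⌋−⌊1346/333⌋ = 4−4 = 0
  …
n=150: ⌊1665/333⌋−⌊1654/333⌋ = 5−4 = 1  ← one
n=151: ⌊1676/333⌋−⌊1665/333⌋ = 5−5 = 0
n=152: ⌊1687/333⌋−⌊1676/333⌋ = 5−5 = 0
  …
n=181: ⌊2006/333⌋−⌊1995/333⌋ = 6−5 = 1  ← one
n=182: ⌊2017/333⌋−⌊2006/333⌋ = 6−6 = 0
n=183: ⌊2028/333⌋−⌊2017/333⌋ = 6−6 = 0
  …
n=211: ⌊2336/333⌋−⌊2325/333⌋ = 7−6 = 1  ← one
n=212: ⌊2347/333⌋−⌊2336/333⌋ = 7−7 = 0
n=213: ⌊2358/333⌋−⌊2347/333⌋ = 7−7 = 0
  …
n=241: ⌊2666/333⌋−⌊2655/333⌋ = 8−7 = 1  ← one
n=242: ⌊2677/333⌋−⌊2666/333⌋ = 8−8 = 0
n=243: ⌊2688/333⌋−⌊2677/333⌋ = 8−8 = 0
  …
n=272: ⌊3007/333⌋−⌊2996/333⌋ = 9−8 = 1  ← one
n=273: ⌊3018/333⌋−⌊3007/333⌋ = 9−9 = 0
n=274: ⌊3029/333⌋−⌊3018/333⌋ = 9−9 = 0
  …
n=302: ⌊3337/333⌋−⌊3326/333⌋ = 10−9 = 1  ← one
positions of the first 10 ones: 29 60 90 120 150 181 211 241 272 302


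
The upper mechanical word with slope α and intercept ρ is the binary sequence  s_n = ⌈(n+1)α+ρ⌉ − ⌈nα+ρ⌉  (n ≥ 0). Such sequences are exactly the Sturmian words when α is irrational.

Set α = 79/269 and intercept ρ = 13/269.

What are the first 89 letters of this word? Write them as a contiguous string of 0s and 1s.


n=0: ⌈(1·79+13)/269⌉ − ⌈(0·79+13)/269⌉ = ⌈92/269⌉ − ⌈13/269⌉ = 1 − 1 = 0
n=1: ⌈(2·79+13)/269⌉ − ⌈(1·79+13)/269⌉ = ⌈171/269⌉ − ⌈92/269⌉ = 1 − 1 = 0
n=2: ⌈(3·79+13)/269⌉ − ⌈(2·79+13)/269⌉ = ⌈250/269⌉ − ⌈171/269⌉ = 1 − 1 = 0
n=3: ⌈(4·79+13)/269⌉ − ⌈(3·79+13)/269⌉ = ⌈329/269⌉ − ⌈250/269⌉ = 2 − 1 = 1
n=4: ⌈(5·79+13)/269⌉ − ⌈(4·79+13)/269⌉ = ⌈408/269⌉ − ⌈329/269⌉ = 2 − 2 = 0
n=5: ⌈(6·79+13)/269⌉ − ⌈(5·79+13)/269⌉ = ⌈487/269⌉ − ⌈408/269⌉ = 2 − 2 = 0
n=6: ⌈(7·79+13)/269⌉ − ⌈(6·79+13)/269⌉ = ⌈566/269⌉ − ⌈487/269⌉ = 3 − 2 = 1
n=7: ⌈(8·79+13)/269⌉ − ⌈(7·79+13)/269⌉ = ⌈645/269⌉ − ⌈566/269⌉ = 3 − 3 = 0
n=8: ⌈(9·79+13)/269⌉ − ⌈(8·79+13)/269⌉ = ⌈724/269⌉ − ⌈645/269⌉ = 3 − 3 = 0
n=9: ⌈(10·79+13)/269⌉ − ⌈(9·79+13)/269⌉ = ⌈803/269⌉ − ⌈724/269⌉ = 3 − 3 = 0
n=10: ⌈(11·79+13)/269⌉ − ⌈(10·79+13)/269⌉ = ⌈882/269⌉ − ⌈803/269⌉ = 4 − 3 = 1
n=11: ⌈(12·79+13)/269⌉ − ⌈(11·79+13)/269⌉ = ⌈961/269⌉ − ⌈882/269⌉ = 4 − 4 = 0
n=12: ⌈(13·79+13)/269⌉ − ⌈(12·79+13)/269⌉ = ⌈1040/269⌉ − ⌈961/269⌉ = 4 − 4 = 0
n=13: ⌈(14·79+13)/269⌉ − ⌈(13·79+13)/269⌉ = ⌈1119/269⌉ − ⌈1040/269⌉ = 5 − 4 = 1
n=14: ⌈(15·79+13)/269⌉ − ⌈(14·79+13)/269⌉ = ⌈1198/269⌉ − ⌈1119/269⌉ = 5 − 5 = 0
n=15: ⌈(16·79+13)/269⌉ − ⌈(15·79+13)/269⌉ = ⌈1277/269⌉ − ⌈1198/269⌉ = 5 − 5 = 0
n=16: ⌈(17·79+13)/269⌉ − ⌈(16·79+13)/269⌉ = ⌈1356/269⌉ − ⌈1277/269⌉ = 6 − 5 = 1
n=17: ⌈(18·79+13)/269⌉ − ⌈(17·79+13)/269⌉ = ⌈1435/269⌉ − ⌈1356/269⌉ = 6 − 6 = 0
n=18: ⌈(19·79+13)/269⌉ − ⌈(18·79+13)/269⌉ = ⌈1514/269⌉ − ⌈1435/269⌉ = 6 − 6 = 0
n=19: ⌈(20·79+13)/269⌉ − ⌈(19·79+13)/269⌉ = ⌈1593/269⌉ − ⌈1514/269⌉ = 6 − 6 = 0
n=20: ⌈(21·79+13)/269⌉ − ⌈(20·79+13)/269⌉ = ⌈1672/269⌉ − ⌈1593/269⌉ = 7 − 6 = 1
n=21: ⌈(22·79+13)/269⌉ − ⌈(21·79+13)/269⌉ = ⌈1751/269⌉ − ⌈1672/269⌉ = 7 − 7 = 0
n=22: ⌈(23·79+13)/269⌉ − ⌈(22·79+13)/269⌉ = ⌈1830/269⌉ − ⌈1751/269⌉ = 7 − 7 = 0
n=23: ⌈(24·79+13)/269⌉ − ⌈(23·79+13)/269⌉ = ⌈1909/269⌉ − ⌈1830/269⌉ = 8 − 7 = 1
n=24: ⌈(25·79+13)/269⌉ − ⌈(24·79+13)/269⌉ = ⌈1988/269⌉ − ⌈1909/269⌉ = 8 − 8 = 0
n=25: ⌈(26·79+13)/269⌉ − ⌈(25·79+13)/269⌉ = ⌈2067/269⌉ − ⌈1988/269⌉ = 8 − 8 = 0
n=26: ⌈(27·79+13)/269⌉ − ⌈(26·79+13)/269⌉ = ⌈2146/269⌉ − ⌈2067/269⌉ = 8 − 8 = 0
n=27: ⌈(28·79+13)/269⌉ − ⌈(27·79+13)/269⌉ = ⌈2225/269⌉ − ⌈2146/269⌉ = 9 − 8 = 1
n=28: ⌈(29·79+13)/269⌉ − ⌈(28·79+13)/269⌉ = ⌈2304/269⌉ − ⌈2225/269⌉ = 9 − 9 = 0
n=29: ⌈(30·79+13)/269⌉ − ⌈(29·79+13)/269⌉ = ⌈2383/269⌉ − ⌈2304/269⌉ = 9 − 9 = 0
n=30: ⌈(31·79+13)/269⌉ − ⌈(30·79+13)/269⌉ = ⌈2462/269⌉ − ⌈2383/269⌉ = 10 − 9 = 1
n=31: ⌈(32·79+13)/269⌉ − ⌈(31·79+13)/269⌉ = ⌈2541/269⌉ − ⌈2462/269⌉ = 10 − 10 = 0
n=32: ⌈(33·79+13)/269⌉ − ⌈(32·79+13)/269⌉ = ⌈2620/269⌉ − ⌈2541/269⌉ = 10 − 10 = 0
n=33: ⌈(34·79+13)/269⌉ − ⌈(33·79+13)/269⌉ = ⌈2699/269⌉ − ⌈2620/269⌉ = 11 − 10 = 1
n=34: ⌈(35·79+13)/269⌉ − ⌈(34·79+13)/269⌉ = ⌈2778/269⌉ − ⌈2699/269⌉ = 11 − 11 = 0
n=35: ⌈(36·79+13)/269⌉ − ⌈(35·79+13)/269⌉ = ⌈2857/269⌉ − ⌈2778/269⌉ = 11 − 11 = 0
n=36: ⌈(37·79+13)/269⌉ − ⌈(36·79+13)/269⌉ = ⌈2936/269⌉ − ⌈2857/269⌉ = 11 − 11 = 0
n=37: ⌈(38·79+13)/269⌉ − ⌈(37·79+13)/269⌉ = ⌈3015/269⌉ − ⌈2936/269⌉ = 12 − 11 = 1
n=38: ⌈(39·79+13)/269⌉ − ⌈(38·79+13)/269⌉ = ⌈3094/269⌉ − ⌈3015/269⌉ = 12 − 12 = 0
n=39: ⌈(40·79+13)/269⌉ − ⌈(39·79+13)/269⌉ = ⌈3173/269⌉ − ⌈3094/269⌉ = 12 − 12 = 0
n=40: ⌈(41·79+13)/269⌉ − ⌈(40·79+13)/269⌉ = ⌈3252/269⌉ − ⌈3173/269⌉ = 13 − 12 = 1
n=41: ⌈(42·79+13)/269⌉ − ⌈(41·79+13)/269⌉ = ⌈3331/269⌉ − ⌈3252/269⌉ = 13 − 13 = 0
n=42: ⌈(43·79+13)/269⌉ − ⌈(42·79+13)/269⌉ = ⌈3410/269⌉ − ⌈3331/269⌉ = 13 − 13 = 0
n=43: ⌈(44·79+13)/269⌉ − ⌈(43·79+13)/269⌉ = ⌈3489/269⌉ − ⌈3410/269⌉ = 13 − 13 = 0
n=44: ⌈(45·79+13)/269⌉ − ⌈(44·79+13)/269⌉ = ⌈3568/269⌉ − ⌈3489/269⌉ = 14 − 13 = 1
n=45: ⌈(46·79+13)/269⌉ − ⌈(45·79+13)/269⌉ = ⌈3647/269⌉ − ⌈3568/269⌉ = 14 − 14 = 0
n=46: ⌈(47·79+13)/269⌉ − ⌈(46·79+13)/269⌉ = ⌈3726/269⌉ − ⌈3647/269⌉ = 14 − 14 = 0
n=47: ⌈(48·79+13)/269⌉ − ⌈(47·79+13)/269⌉ = ⌈3805/269⌉ − ⌈3726/269⌉ = 15 − 14 = 1
n=48: ⌈(49·79+13)/269⌉ − ⌈(48·79+13)/269⌉ = ⌈3884/269⌉ − ⌈3805/269⌉ = 15 − 15 = 0
n=49: ⌈(50·79+13)/269⌉ − ⌈(49·79+13)/269⌉ = ⌈3963/269⌉ − ⌈3884/269⌉ = 15 − 15 = 0
n=50: ⌈(51·79+13)/269⌉ − ⌈(50·79+13)/269⌉ = ⌈4042/269⌉ − ⌈3963/269⌉ = 16 − 15 = 1
n=51: ⌈(52·79+13)/269⌉ − ⌈(51·79+13)/269⌉ = ⌈4121/269⌉ − ⌈4042/269⌉ = 16 − 16 = 0
n=52: ⌈(53·79+13)/269⌉ − ⌈(52·79+13)/269⌉ = ⌈4200/269⌉ − ⌈4121/269⌉ = 16 − 16 = 0
n=53: ⌈(54·79+13)/269⌉ − ⌈(53·79+13)/269⌉ = ⌈4279/269⌉ − ⌈4200/269⌉ = 16 − 16 = 0
n=54: ⌈(55·79+13)/269⌉ − ⌈(54·79+13)/269⌉ = ⌈4358/269⌉ − ⌈4279/269⌉ = 17 − 16 = 1
n=55: ⌈(56·79+13)/269⌉ − ⌈(55·79+13)/269⌉ = ⌈4437/269⌉ − ⌈4358/269⌉ = 17 − 17 = 0
n=56: ⌈(57·79+13)/269⌉ − ⌈(56·79+13)/269⌉ = ⌈4516/269⌉ − ⌈4437/269⌉ = 17 − 17 = 0
n=57: ⌈(58·79+13)/269⌉ − ⌈(57·79+13)/269⌉ = ⌈4595/269⌉ − ⌈4516/269⌉ = 18 − 17 = 1
n=58: ⌈(59·79+13)/269⌉ − ⌈(58·79+13)/269⌉ = ⌈4674/269⌉ − ⌈4595/269⌉ = 18 − 18 = 0
n=59: ⌈(60·79+13)/269⌉ − ⌈(59·79+13)/269⌉ = ⌈4753/269⌉ − ⌈4674/269⌉ = 18 − 18 = 0
n=60: ⌈(61·79+13)/269⌉ − ⌈(60·79+13)/269⌉ = ⌈4832/269⌉ − ⌈4753/269⌉ = 18 − 18 = 0
n=61: ⌈(62·79+13)/269⌉ − ⌈(61·79+13)/269⌉ = ⌈4911/269⌉ − ⌈4832/269⌉ = 19 − 18 = 1
n=62: ⌈(63·79+13)/269⌉ − ⌈(62·79+13)/269⌉ = ⌈4990/269⌉ − ⌈4911/269⌉ = 19 − 19 = 0
n=63: ⌈(64·79+13)/269⌉ − ⌈(63·79+13)/269⌉ = ⌈5069/269⌉ − ⌈4990/269⌉ = 19 − 19 = 0
n=64: ⌈(65·79+13)/269⌉ − ⌈(64·79+13)/269⌉ = ⌈5148/269⌉ − ⌈5069/269⌉ = 20 − 19 = 1
n=65: ⌈(66·79+13)/269⌉ − ⌈(65·79+13)/269⌉ = ⌈5227/269⌉ − ⌈5148/269⌉ = 20 − 20 = 0
n=66: ⌈(67·79+13)/269⌉ − ⌈(66·79+13)/269⌉ = ⌈5306/269⌉ − ⌈5227/269⌉ = 20 − 20 = 0
n=67: ⌈(68·79+13)/269⌉ − ⌈(67·79+13)/269⌉ = ⌈5385/269⌉ − ⌈5306/269⌉ = 21 − 20 = 1
n=68: ⌈(69·79+13)/269⌉ − ⌈(68·79+13)/269⌉ = ⌈5464/269⌉ − ⌈5385/269⌉ = 21 − 21 = 0
n=69: ⌈(70·79+13)/269⌉ − ⌈(69·79+13)/269⌉ = ⌈5543/269⌉ − ⌈5464/269⌉ = 21 − 21 = 0
n=70: ⌈(71·79+13)/269⌉ − ⌈(70·79+13)/269⌉ = ⌈5622/269⌉ − ⌈5543/269⌉ = 21 − 21 = 0
n=71: ⌈(72·79+13)/269⌉ − ⌈(71·79+13)/269⌉ = ⌈5701/269⌉ − ⌈5622/269⌉ = 22 − 21 = 1
n=72: ⌈(73·79+13)/269⌉ − ⌈(72·79+13)/269⌉ = ⌈5780/269⌉ − ⌈5701/269⌉ = 22 − 22 = 0
n=73: ⌈(74·79+13)/269⌉ − ⌈(73·79+13)/269⌉ = ⌈5859/269⌉ − ⌈5780/269⌉ = 22 − 22 = 0
n=74: ⌈(75·79+13)/269⌉ − ⌈(74·79+13)/269⌉ = ⌈5938/269⌉ − ⌈5859/269⌉ = 23 − 22 = 1
n=75: ⌈(76·79+13)/269⌉ − ⌈(75·79+13)/269⌉ = ⌈6017/269⌉ − ⌈5938/269⌉ = 23 − 23 = 0
n=76: ⌈(77·79+13)/269⌉ − ⌈(76·79+13)/269⌉ = ⌈6096/269⌉ − ⌈6017/269⌉ = 23 − 23 = 0
n=77: ⌈(78·79+13)/269⌉ − ⌈(77·79+13)/269⌉ = ⌈6175/269⌉ − ⌈6096/269⌉ = 23 − 23 = 0
n=78: ⌈(79·79+13)/269⌉ − ⌈(78·79+13)/269⌉ = ⌈6254/269⌉ − ⌈6175/269⌉ = 24 − 23 = 1
n=79: ⌈(80·79+13)/269⌉ − ⌈(79·79+13)/269⌉ = ⌈6333/269⌉ − ⌈6254/269⌉ = 24 − 24 = 0
n=80: ⌈(81·79+13)/269⌉ − ⌈(80·79+13)/269⌉ = ⌈6412/269⌉ − ⌈6333/269⌉ = 24 − 24 = 0
n=81: ⌈(82·79+13)/269⌉ − ⌈(81·79+13)/269⌉ = ⌈6491/269⌉ − ⌈6412/269⌉ = 25 − 24 = 1
n=82: ⌈(83·79+13)/269⌉ − ⌈(82·79+13)/269⌉ = ⌈6570/269⌉ − ⌈6491/269⌉ = 25 − 25 = 0
n=83: ⌈(84·79+13)/269⌉ − ⌈(83·79+13)/269⌉ = ⌈6649/269⌉ − ⌈6570/269⌉ = 25 − 25 = 0
n=84: ⌈(85·79+13)/269⌉ − ⌈(84·79+13)/269⌉ = ⌈6728/269⌉ − ⌈6649/269⌉ = 26 − 25 = 1
n=85: ⌈(86·79+13)/269⌉ − ⌈(85·79+13)/269⌉ = ⌈6807/269⌉ − ⌈6728/269⌉ = 26 − 26 = 0
n=86: ⌈(87·79+13)/269⌉ − ⌈(86·79+13)/269⌉ = ⌈6886/269⌉ − ⌈6807/269⌉ = 26 − 26 = 0
n=87: ⌈(88·79+13)/269⌉ − ⌈(87·79+13)/269⌉ = ⌈6965/269⌉ − ⌈6886/269⌉ = 26 − 26 = 0
n=88: ⌈(89·79+13)/269⌉ − ⌈(88·79+13)/269⌉ = ⌈7044/269⌉ − ⌈6965/269⌉ = 27 − 26 = 1

00010010001001001000100100010010010001001000100100100010010001001001000100100010010010001
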